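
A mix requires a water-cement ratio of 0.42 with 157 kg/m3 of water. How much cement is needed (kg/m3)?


Cement = water / (w/c)
= 157 / 0.42
= 373.8 kg/m3

373.8


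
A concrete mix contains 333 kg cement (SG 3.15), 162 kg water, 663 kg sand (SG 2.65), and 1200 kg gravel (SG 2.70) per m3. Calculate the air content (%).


Vol cement = 333 / (3.15 * 1000) = 0.105714 m3
Vol water = 162 / 1000 = 0.162 m3
Vol sand = 663 / (2.65 * 1000) = 0.250189 m3
Vol gravel = 1200 / (2.70 * 1000) = 0.444444 m3
Total solid + water volume = 0.962347 m3
Air = (1 - 0.962347) * 100 = 3.77%

3.77


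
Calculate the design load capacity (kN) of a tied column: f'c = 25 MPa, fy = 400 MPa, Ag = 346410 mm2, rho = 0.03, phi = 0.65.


Ast = rho * Ag = 0.03 * 346410 = 10392.3 mm2
phi*Pn = 0.65 * 0.80 * (0.85 * 25 * (346410 - 10392.3) + 400 * 10392.3) / 1000
= 5874.59 kN

5874.59


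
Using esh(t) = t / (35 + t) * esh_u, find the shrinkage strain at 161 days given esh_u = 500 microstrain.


esh(161) = 161 / (35 + 161) * 500
= 161 / 196 * 500
= 410.7 microstrain

410.7


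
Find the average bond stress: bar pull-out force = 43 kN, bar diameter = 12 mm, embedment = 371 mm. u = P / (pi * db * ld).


u = P / (pi * db * ld)
= 43 * 1000 / (pi * 12 * 371)
= 3.074 MPa

3.074


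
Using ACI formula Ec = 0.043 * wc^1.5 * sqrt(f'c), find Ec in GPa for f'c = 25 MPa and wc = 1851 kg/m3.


Ec = 0.043 * 1851^1.5 * sqrt(25) / 1000
= 17.12 GPa

17.12


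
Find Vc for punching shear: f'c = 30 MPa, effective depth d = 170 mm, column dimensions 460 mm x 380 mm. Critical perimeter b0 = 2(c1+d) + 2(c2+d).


b0 = 2*(460 + 170) + 2*(380 + 170) = 2360 mm
Vc = 0.33 * sqrt(30) * 2360 * 170 / 1000
= 725.16 kN

725.16


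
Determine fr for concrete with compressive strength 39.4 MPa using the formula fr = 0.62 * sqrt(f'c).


fr = 0.62 * sqrt(39.4)
= 3.892 MPa

3.892


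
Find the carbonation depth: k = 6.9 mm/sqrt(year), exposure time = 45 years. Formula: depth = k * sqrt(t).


depth = k * sqrt(t)
= 6.9 * sqrt(45)
= 46.29 mm

46.29


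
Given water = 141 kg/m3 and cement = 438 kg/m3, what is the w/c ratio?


w/c = water / cement
w/c = 141 / 438 = 0.322

0.322


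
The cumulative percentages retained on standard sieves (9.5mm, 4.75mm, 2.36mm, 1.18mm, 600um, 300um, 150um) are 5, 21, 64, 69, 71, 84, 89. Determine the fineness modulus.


FM = sum(cumulative % retained) / 100
= 403 / 100
= 4.03

4.03


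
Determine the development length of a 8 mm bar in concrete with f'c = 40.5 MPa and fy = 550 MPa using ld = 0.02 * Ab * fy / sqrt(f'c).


Ab = pi * 8^2 / 4 = 50.265 mm2
ld = 0.02 * 50.265 * 550 / sqrt(40.5)
= 86.9 mm

86.9


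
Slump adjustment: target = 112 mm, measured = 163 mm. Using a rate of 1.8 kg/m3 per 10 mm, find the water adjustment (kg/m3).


Difference = 112 - 163 = -51 mm
Water adjustment = -51 * 1.8 / 10 = -9.2 kg/m3

-9.2


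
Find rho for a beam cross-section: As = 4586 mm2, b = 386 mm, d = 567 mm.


rho = As / (b * d)
= 4586 / (386 * 567)
= 0.021

0.021


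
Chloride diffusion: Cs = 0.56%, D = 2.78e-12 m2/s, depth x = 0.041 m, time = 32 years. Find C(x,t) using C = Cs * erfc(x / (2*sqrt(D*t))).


t_seconds = 32 * 365.25 * 24 * 3600 = 1009843200.0 s
arg = 0.041 / (2 * sqrt(2.78e-12 * 1009843200.0))
= 0.3869
erfc(0.3869) = 0.5843
C = 0.56 * 0.5843 = 0.3272%

0.3272


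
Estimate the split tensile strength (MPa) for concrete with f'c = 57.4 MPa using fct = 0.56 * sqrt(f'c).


fct = 0.56 * sqrt(57.4)
= 0.56 * 7.576
= 4.243 MPa

4.243


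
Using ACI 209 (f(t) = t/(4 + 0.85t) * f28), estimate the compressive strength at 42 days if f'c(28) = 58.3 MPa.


f(42) = 42 / (4 + 0.85 * 42) * 58.3
= 42 / 39.7 * 58.3
= 61.68 MPa

61.68


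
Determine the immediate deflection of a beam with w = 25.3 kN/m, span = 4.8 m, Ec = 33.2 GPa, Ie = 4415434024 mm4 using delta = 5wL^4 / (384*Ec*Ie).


Convert: L = 4.8 m = 4800 mm, Ec = 33.2 GPa = 33200 MPa
delta = 5 * 25.3 * 4800^4 / (384 * 33200 * 4415434024)
= 1.19 mm

1.19


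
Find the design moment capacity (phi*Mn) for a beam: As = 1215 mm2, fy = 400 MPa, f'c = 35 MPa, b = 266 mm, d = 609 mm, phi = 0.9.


a = As * fy / (0.85 * f'c * b)
= 1215 * 400 / (0.85 * 35 * 266)
= 61.414 mm
Mn = As * fy * (d - a/2) / 10^6
= 281.0504 kN-m
phi*Mn = 0.9 * 281.0504 = 252.95 kN-m

252.95


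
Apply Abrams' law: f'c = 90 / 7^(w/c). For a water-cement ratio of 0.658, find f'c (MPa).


f'c = 90 / 7^0.658
= 90 / 3.598
= 25.01 MPa

25.01


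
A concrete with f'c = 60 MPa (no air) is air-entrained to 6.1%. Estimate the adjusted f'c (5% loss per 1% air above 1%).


Strength loss = (6.1 - 1) * 5 = 25.5%
f'c = 60 * (1 - 25.5/100)
= 44.7 MPa

44.7


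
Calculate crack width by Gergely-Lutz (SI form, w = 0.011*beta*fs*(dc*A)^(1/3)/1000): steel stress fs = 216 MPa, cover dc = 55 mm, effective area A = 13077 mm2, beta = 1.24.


w = 0.011 * beta * fs * (dc * A)^(1/3) / 1000
= 0.011 * 1.24 * 216 * (55 * 13077)^(1/3) / 1000
= 0.264 mm

0.264


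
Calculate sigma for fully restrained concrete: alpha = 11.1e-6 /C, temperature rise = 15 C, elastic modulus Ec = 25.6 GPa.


sigma = alpha * dT * Ec
= 11.1e-6 * 15 * 25.6 * 1000
= 4.262 MPa

4.262


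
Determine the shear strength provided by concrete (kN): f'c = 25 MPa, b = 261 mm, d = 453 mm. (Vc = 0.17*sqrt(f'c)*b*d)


Vc = 0.17 * sqrt(25) * 261 * 453 / 1000
= 100.5 kN

100.5


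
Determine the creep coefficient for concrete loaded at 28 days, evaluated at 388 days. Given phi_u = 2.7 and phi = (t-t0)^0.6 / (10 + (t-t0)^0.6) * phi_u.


dt = 388 - 28 = 360
phi = 360^0.6 / (10 + 360^0.6) * 2.7
= 2.089

2.089


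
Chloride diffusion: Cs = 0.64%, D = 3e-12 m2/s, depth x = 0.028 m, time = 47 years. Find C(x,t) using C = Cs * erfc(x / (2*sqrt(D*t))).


t_seconds = 47 * 365.25 * 24 * 3600 = 1483207200.0 s
arg = 0.028 / (2 * sqrt(3e-12 * 1483207200.0))
= 0.2099
erfc(0.2099) = 0.7666
C = 0.64 * 0.7666 = 0.4906%

0.4906


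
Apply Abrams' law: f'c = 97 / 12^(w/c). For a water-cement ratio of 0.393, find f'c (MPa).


f'c = 97 / 12^0.393
= 97 / 2.655
= 36.53 MPa

36.53


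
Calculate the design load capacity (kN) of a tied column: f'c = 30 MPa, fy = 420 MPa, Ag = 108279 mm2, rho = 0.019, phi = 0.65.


Ast = rho * Ag = 0.019 * 108279 = 2057.301 mm2
phi*Pn = 0.65 * 0.80 * (0.85 * 30 * (108279 - 2057.301) + 420 * 2057.301) / 1000
= 1857.81 kN

1857.81


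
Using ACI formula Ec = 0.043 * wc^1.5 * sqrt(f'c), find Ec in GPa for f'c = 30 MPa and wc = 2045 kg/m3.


Ec = 0.043 * 2045^1.5 * sqrt(30) / 1000
= 21.78 GPa

21.78


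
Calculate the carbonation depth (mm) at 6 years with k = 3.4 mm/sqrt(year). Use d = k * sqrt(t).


depth = k * sqrt(t)
= 3.4 * sqrt(6)
= 8.33 mm

8.33


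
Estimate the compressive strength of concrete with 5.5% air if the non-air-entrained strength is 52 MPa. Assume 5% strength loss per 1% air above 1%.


Strength loss = (5.5 - 1) * 5 = 22.5%
f'c = 52 * (1 - 22.5/100)
= 40.3 MPa

40.3


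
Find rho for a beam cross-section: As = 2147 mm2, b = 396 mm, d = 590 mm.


rho = As / (b * d)
= 2147 / (396 * 590)
= 0.0092

0.0092


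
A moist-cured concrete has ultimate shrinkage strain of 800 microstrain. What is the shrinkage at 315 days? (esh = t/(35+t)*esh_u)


esh(315) = 315 / (35 + 315) * 800
= 315 / 350 * 800
= 720.0 microstrain

720.0


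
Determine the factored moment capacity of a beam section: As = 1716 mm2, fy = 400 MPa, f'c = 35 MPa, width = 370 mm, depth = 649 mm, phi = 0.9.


a = As * fy / (0.85 * f'c * b)
= 1716 * 400 / (0.85 * 35 * 370)
= 62.3575 mm
Mn = As * fy * (d - a/2) / 10^6
= 424.0725 kN-m
phi*Mn = 0.9 * 424.0725 = 381.67 kN-m

381.67


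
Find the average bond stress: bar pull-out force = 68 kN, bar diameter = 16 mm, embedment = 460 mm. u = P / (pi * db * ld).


u = P / (pi * db * ld)
= 68 * 1000 / (pi * 16 * 460)
= 2.941 MPa

2.941


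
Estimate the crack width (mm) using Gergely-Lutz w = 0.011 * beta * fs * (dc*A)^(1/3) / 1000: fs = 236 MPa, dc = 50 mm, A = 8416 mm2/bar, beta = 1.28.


w = 0.011 * beta * fs * (dc * A)^(1/3) / 1000
= 0.011 * 1.28 * 236 * (50 * 8416)^(1/3) / 1000
= 0.249 mm

0.249


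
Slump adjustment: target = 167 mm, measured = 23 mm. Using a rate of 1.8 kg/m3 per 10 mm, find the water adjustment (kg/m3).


Difference = 167 - 23 = 144 mm
Water adjustment = 144 * 1.8 / 10 = 25.9 kg/m3

25.9


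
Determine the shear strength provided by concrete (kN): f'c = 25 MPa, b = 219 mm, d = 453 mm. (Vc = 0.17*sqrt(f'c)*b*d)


Vc = 0.17 * sqrt(25) * 219 * 453 / 1000
= 84.33 kN

84.33


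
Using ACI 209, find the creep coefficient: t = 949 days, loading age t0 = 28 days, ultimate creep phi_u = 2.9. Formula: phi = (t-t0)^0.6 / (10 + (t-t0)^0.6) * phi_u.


dt = 949 - 28 = 921
phi = 921^0.6 / (10 + 921^0.6) * 2.9
= 2.486

2.486


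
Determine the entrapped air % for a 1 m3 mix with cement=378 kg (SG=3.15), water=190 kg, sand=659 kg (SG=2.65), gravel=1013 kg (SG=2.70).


Vol cement = 378 / (3.15 * 1000) = 0.12 m3
Vol water = 190 / 1000 = 0.19 m3
Vol sand = 659 / (2.65 * 1000) = 0.248679 m3
Vol gravel = 1013 / (2.70 * 1000) = 0.375185 m3
Total solid + water volume = 0.933864 m3
Air = (1 - 0.933864) * 100 = 6.61%

6.61


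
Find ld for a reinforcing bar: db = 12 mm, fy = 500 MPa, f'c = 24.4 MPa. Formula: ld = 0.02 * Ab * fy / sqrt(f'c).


Ab = pi * 12^2 / 4 = 113.097 mm2
ld = 0.02 * 113.097 * 500 / sqrt(24.4)
= 229.0 mm

229.0


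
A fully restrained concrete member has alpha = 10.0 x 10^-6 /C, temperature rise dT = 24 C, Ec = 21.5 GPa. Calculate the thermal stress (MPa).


sigma = alpha * dT * Ec
= 10.0e-6 * 24 * 21.5 * 1000
= 5.16 MPa

5.16


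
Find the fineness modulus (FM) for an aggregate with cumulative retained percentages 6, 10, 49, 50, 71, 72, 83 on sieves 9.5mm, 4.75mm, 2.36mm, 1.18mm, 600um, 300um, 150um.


FM = sum(cumulative % retained) / 100
= 341 / 100
= 3.41

3.41


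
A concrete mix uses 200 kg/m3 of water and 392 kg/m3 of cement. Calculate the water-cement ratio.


w/c = water / cement
w/c = 200 / 392 = 0.51

0.51


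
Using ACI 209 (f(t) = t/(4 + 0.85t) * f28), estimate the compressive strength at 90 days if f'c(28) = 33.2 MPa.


f(90) = 90 / (4 + 0.85 * 90) * 33.2
= 90 / 80.5 * 33.2
= 37.12 MPa

37.12


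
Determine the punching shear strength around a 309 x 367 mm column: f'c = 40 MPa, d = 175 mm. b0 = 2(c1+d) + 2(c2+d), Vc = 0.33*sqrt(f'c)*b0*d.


b0 = 2*(309 + 175) + 2*(367 + 175) = 2052 mm
Vc = 0.33 * sqrt(40) * 2052 * 175 / 1000
= 749.48 kN

749.48


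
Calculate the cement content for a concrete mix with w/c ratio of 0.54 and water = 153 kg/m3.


Cement = water / (w/c)
= 153 / 0.54
= 283.3 kg/m3

283.3


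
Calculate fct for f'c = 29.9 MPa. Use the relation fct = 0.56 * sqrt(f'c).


fct = 0.56 * sqrt(29.9)
= 0.56 * 5.468
= 3.062 MPa

3.062


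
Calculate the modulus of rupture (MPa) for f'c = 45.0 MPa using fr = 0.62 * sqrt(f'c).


fr = 0.62 * sqrt(45.0)
= 4.159 MPa

4.159


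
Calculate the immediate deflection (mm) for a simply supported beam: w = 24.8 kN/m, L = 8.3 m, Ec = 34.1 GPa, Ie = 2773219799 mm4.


Convert: L = 8.3 m = 8300 mm, Ec = 34.1 GPa = 34100 MPa
delta = 5 * 24.8 * 8300^4 / (384 * 34100 * 2773219799)
= 16.21 mm

16.21


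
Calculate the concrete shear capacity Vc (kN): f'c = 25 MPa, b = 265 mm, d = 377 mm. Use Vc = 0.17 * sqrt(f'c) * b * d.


Vc = 0.17 * sqrt(25) * 265 * 377 / 1000
= 84.92 kN

84.92


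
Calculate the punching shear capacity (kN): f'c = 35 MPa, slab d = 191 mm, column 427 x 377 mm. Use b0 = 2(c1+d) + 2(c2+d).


b0 = 2*(427 + 191) + 2*(377 + 191) = 2372 mm
Vc = 0.33 * sqrt(35) * 2372 * 191 / 1000
= 884.5 kN

884.5


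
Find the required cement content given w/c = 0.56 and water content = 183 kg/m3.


Cement = water / (w/c)
= 183 / 0.56
= 326.8 kg/m3

326.8


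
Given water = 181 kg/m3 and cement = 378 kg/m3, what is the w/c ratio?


w/c = water / cement
w/c = 181 / 378 = 0.479

0.479


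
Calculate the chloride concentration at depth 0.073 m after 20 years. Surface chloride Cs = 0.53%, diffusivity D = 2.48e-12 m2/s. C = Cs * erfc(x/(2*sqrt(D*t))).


t_seconds = 20 * 365.25 * 24 * 3600 = 631152000.0 s
arg = 0.073 / (2 * sqrt(2.48e-12 * 631152000.0))
= 0.9226
erfc(0.9226) = 0.192
C = 0.53 * 0.192 = 0.1018%

0.1018


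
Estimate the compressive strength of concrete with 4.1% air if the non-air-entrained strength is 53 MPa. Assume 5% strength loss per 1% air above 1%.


Strength loss = (4.1 - 1) * 5 = 15.5%
f'c = 53 * (1 - 15.5/100)
= 44.78 MPa

44.78


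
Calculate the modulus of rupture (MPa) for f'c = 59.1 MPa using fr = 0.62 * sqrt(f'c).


fr = 0.62 * sqrt(59.1)
= 4.766 MPa

4.766


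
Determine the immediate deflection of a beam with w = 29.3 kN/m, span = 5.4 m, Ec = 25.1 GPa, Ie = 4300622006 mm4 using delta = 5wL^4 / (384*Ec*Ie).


Convert: L = 5.4 m = 5400 mm, Ec = 25.1 GPa = 25100 MPa
delta = 5 * 29.3 * 5400^4 / (384 * 25100 * 4300622006)
= 3.01 mm

3.01


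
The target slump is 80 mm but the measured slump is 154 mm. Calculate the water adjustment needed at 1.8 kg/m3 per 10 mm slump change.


Difference = 80 - 154 = -74 mm
Water adjustment = -74 * 1.8 / 10 = -13.3 kg/m3

-13.3


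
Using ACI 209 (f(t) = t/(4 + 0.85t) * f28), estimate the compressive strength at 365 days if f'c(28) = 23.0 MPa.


f(365) = 365 / (4 + 0.85 * 365) * 23.0
= 365 / 314.25 * 23.0
= 26.71 MPa

26.71


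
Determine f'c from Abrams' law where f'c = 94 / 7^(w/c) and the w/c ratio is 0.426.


f'c = 94 / 7^0.426
= 94 / 2.291
= 41.03 MPa

41.03


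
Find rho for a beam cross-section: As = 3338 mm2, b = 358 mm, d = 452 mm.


rho = As / (b * d)
= 3338 / (358 * 452)
= 0.0206

0.0206


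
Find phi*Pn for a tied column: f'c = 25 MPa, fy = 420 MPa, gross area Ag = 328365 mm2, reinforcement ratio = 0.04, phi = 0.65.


Ast = rho * Ag = 0.04 * 328365 = 13134.6 mm2
phi*Pn = 0.65 * 0.80 * (0.85 * 25 * (328365 - 13134.6) + 420 * 13134.6) / 1000
= 6351.89 kN

6351.89


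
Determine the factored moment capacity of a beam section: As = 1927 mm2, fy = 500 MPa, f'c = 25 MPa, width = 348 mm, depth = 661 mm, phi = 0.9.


a = As * fy / (0.85 * f'c * b)
= 1927 * 500 / (0.85 * 25 * 348)
= 130.2907 mm
Mn = As * fy * (d - a/2) / 10^6
= 574.1059 kN-m
phi*Mn = 0.9 * 574.1059 = 516.7 kN-m

516.7


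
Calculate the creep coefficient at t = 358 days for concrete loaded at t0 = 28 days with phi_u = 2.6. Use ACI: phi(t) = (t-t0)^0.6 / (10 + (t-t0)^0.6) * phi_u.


dt = 358 - 28 = 330
phi = 330^0.6 / (10 + 330^0.6) * 2.6
= 1.987

1.987


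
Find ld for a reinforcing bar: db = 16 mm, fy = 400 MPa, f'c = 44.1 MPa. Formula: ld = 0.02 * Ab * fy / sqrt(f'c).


Ab = pi * 16^2 / 4 = 201.062 mm2
ld = 0.02 * 201.062 * 400 / sqrt(44.1)
= 242.2 mm

242.2


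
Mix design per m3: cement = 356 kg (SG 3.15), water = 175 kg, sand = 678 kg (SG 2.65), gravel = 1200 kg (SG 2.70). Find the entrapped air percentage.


Vol cement = 356 / (3.15 * 1000) = 0.113016 m3
Vol water = 175 / 1000 = 0.175 m3
Vol sand = 678 / (2.65 * 1000) = 0.255849 m3
Vol gravel = 1200 / (2.70 * 1000) = 0.444444 m3
Total solid + water volume = 0.988309 m3
Air = (1 - 0.988309) * 100 = 1.17%

1.17


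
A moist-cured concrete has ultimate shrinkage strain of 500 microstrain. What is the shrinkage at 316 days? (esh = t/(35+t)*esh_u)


esh(316) = 316 / (35 + 316) * 500
= 316 / 351 * 500
= 450.1 microstrain

450.1


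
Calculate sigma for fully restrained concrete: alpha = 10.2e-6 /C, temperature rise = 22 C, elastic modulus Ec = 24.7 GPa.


sigma = alpha * dT * Ec
= 10.2e-6 * 22 * 24.7 * 1000
= 5.543 MPa

5.543


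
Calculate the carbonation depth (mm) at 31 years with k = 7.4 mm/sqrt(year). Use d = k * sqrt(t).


depth = k * sqrt(t)
= 7.4 * sqrt(31)
= 41.2 mm

41.2


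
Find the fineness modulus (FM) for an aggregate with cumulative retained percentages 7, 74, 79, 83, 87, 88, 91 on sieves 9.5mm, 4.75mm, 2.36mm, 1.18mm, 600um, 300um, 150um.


FM = sum(cumulative % retained) / 100
= 509 / 100
= 5.09

5.09


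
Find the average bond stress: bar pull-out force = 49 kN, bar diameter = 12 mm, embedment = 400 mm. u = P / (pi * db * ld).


u = P / (pi * db * ld)
= 49 * 1000 / (pi * 12 * 400)
= 3.249 MPa

3.249


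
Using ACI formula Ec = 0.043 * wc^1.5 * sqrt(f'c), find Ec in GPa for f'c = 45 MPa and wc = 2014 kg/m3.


Ec = 0.043 * 2014^1.5 * sqrt(45) / 1000
= 26.07 GPa

26.07


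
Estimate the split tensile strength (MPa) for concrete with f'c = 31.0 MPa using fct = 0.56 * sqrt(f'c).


fct = 0.56 * sqrt(31.0)
= 0.56 * 5.568
= 3.118 MPa

3.118


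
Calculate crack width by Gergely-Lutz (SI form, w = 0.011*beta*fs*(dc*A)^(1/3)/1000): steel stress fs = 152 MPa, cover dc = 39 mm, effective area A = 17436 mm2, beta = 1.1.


w = 0.011 * beta * fs * (dc * A)^(1/3) / 1000
= 0.011 * 1.1 * 152 * (39 * 17436)^(1/3) / 1000
= 0.162 mm

0.162


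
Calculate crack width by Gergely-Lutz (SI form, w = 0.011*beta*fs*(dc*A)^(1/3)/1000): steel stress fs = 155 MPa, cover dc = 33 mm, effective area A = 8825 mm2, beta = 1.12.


w = 0.011 * beta * fs * (dc * A)^(1/3) / 1000
= 0.011 * 1.12 * 155 * (33 * 8825)^(1/3) / 1000
= 0.127 mm

0.127


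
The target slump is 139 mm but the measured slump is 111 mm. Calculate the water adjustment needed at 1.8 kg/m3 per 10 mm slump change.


Difference = 139 - 111 = 28 mm
Water adjustment = 28 * 1.8 / 10 = 5.0 kg/m3

5.0


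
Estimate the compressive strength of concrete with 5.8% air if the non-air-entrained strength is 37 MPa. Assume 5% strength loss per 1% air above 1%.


Strength loss = (5.8 - 1) * 5 = 24.0%
f'c = 37 * (1 - 24.0/100)
= 28.12 MPa

28.12


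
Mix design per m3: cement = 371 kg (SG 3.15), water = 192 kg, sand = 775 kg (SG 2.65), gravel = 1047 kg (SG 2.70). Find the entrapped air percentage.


Vol cement = 371 / (3.15 * 1000) = 0.117778 m3
Vol water = 192 / 1000 = 0.192 m3
Vol sand = 775 / (2.65 * 1000) = 0.292453 m3
Vol gravel = 1047 / (2.70 * 1000) = 0.387778 m3
Total solid + water volume = 0.990008 m3
Air = (1 - 0.990008) * 100 = 1.0%

1.0


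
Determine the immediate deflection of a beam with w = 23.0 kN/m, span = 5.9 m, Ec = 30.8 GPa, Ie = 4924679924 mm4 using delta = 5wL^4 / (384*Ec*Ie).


Convert: L = 5.9 m = 5900 mm, Ec = 30.8 GPa = 30800 MPa
delta = 5 * 23.0 * 5900^4 / (384 * 30800 * 4924679924)
= 2.39 mm

2.39


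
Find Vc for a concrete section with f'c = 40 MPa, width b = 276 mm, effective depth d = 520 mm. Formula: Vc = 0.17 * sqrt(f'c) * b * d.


Vc = 0.17 * sqrt(40) * 276 * 520 / 1000
= 154.31 kN

154.31


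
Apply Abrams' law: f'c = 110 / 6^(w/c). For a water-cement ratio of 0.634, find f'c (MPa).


f'c = 110 / 6^0.634
= 110 / 3.114
= 35.32 MPa

35.32


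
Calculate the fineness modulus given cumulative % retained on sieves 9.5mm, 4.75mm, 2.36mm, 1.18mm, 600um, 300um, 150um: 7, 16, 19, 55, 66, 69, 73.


FM = sum(cumulative % retained) / 100
= 305 / 100
= 3.05

3.05


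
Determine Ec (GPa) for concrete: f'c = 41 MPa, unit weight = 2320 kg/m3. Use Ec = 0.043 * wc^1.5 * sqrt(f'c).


Ec = 0.043 * 2320^1.5 * sqrt(41) / 1000
= 30.77 GPa

30.77


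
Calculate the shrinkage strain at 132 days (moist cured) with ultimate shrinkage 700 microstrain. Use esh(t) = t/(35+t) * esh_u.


esh(132) = 132 / (35 + 132) * 700
= 132 / 167 * 700
= 553.3 microstrain

553.3


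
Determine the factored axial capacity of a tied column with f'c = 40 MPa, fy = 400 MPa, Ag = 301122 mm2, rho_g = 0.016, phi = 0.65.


Ast = rho * Ag = 0.016 * 301122 = 4817.952 mm2
phi*Pn = 0.65 * 0.80 * (0.85 * 40 * (301122 - 4817.952) + 400 * 4817.952) / 1000
= 6240.79 kN

6240.79


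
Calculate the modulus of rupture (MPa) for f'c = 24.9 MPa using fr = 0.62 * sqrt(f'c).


fr = 0.62 * sqrt(24.9)
= 3.094 MPa

3.094


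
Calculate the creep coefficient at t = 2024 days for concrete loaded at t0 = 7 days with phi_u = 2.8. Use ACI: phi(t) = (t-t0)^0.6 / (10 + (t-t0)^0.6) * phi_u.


dt = 2024 - 7 = 2017
phi = 2017^0.6 / (10 + 2017^0.6) * 2.8
= 2.536

2.536


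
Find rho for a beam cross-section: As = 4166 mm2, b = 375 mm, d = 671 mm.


rho = As / (b * d)
= 4166 / (375 * 671)
= 0.0166

0.0166


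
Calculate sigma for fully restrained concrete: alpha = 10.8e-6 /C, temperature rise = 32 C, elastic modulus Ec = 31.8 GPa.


sigma = alpha * dT * Ec
= 10.8e-6 * 32 * 31.8 * 1000
= 10.99 MPa

10.99


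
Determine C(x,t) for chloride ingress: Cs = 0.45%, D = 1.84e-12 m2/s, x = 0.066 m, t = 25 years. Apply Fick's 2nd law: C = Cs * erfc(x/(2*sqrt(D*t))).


t_seconds = 25 * 365.25 * 24 * 3600 = 788940000.0 s
arg = 0.066 / (2 * sqrt(1.84e-12 * 788940000.0))
= 0.8661
erfc(0.8661) = 0.2206
C = 0.45 * 0.2206 = 0.0993%

0.0993


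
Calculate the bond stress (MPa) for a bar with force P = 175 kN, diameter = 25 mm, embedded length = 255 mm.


u = P / (pi * db * ld)
= 175 * 1000 / (pi * 25 * 255)
= 8.738 MPa

8.738


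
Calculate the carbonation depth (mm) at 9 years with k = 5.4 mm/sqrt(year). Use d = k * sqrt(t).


depth = k * sqrt(t)
= 5.4 * sqrt(9)
= 16.2 mm

16.2


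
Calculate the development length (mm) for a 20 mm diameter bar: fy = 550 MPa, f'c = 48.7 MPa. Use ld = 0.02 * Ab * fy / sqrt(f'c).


Ab = pi * 20^2 / 4 = 314.159 mm2
ld = 0.02 * 314.159 * 550 / sqrt(48.7)
= 495.2 mm

495.2


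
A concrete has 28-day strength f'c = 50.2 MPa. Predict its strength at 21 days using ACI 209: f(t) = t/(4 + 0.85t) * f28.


f(21) = 21 / (4 + 0.85 * 21) * 50.2
= 21 / 21.85 * 50.2
= 48.25 MPa

48.25


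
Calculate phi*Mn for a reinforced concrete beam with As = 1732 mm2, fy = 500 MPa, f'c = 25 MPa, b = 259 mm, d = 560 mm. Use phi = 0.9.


a = As * fy / (0.85 * f'c * b)
= 1732 * 500 / (0.85 * 25 * 259)
= 157.3473 mm
Mn = As * fy * (d - a/2) / 10^6
= 416.8286 kN-m
phi*Mn = 0.9 * 416.8286 = 375.15 kN-m

375.15


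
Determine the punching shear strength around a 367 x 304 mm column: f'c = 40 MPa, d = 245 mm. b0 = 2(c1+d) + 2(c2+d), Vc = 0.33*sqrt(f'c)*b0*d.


b0 = 2*(367 + 245) + 2*(304 + 245) = 2322 mm
Vc = 0.33 * sqrt(40) * 2322 * 245 / 1000
= 1187.33 kN

1187.33


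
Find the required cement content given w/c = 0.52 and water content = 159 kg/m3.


Cement = water / (w/c)
= 159 / 0.52
= 305.8 kg/m3

305.8


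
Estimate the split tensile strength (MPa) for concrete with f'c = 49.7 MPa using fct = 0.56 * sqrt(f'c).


fct = 0.56 * sqrt(49.7)
= 0.56 * 7.05
= 3.948 MPa

3.948


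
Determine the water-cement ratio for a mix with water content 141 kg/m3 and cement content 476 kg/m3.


w/c = water / cement
w/c = 141 / 476 = 0.296

0.296


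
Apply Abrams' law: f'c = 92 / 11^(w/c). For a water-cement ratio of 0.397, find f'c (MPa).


f'c = 92 / 11^0.397
= 92 / 2.591
= 35.51 MPa

35.51


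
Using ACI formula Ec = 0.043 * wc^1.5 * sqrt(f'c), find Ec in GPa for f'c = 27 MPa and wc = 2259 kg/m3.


Ec = 0.043 * 2259^1.5 * sqrt(27) / 1000
= 23.99 GPa

23.99


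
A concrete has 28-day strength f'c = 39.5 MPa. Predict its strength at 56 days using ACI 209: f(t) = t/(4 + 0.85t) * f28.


f(56) = 56 / (4 + 0.85 * 56) * 39.5
= 56 / 51.6 * 39.5
= 42.87 MPa

42.87


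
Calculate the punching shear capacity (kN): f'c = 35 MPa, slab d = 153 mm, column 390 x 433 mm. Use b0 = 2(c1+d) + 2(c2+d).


b0 = 2*(390 + 153) + 2*(433 + 153) = 2258 mm
Vc = 0.33 * sqrt(35) * 2258 * 153 / 1000
= 674.47 kN

674.47


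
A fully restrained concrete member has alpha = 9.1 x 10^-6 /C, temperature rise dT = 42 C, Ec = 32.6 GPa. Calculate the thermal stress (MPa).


sigma = alpha * dT * Ec
= 9.1e-6 * 42 * 32.6 * 1000
= 12.46 MPa

12.46


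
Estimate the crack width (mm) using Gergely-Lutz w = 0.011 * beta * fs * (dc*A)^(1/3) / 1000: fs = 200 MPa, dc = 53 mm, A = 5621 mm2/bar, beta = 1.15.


w = 0.011 * beta * fs * (dc * A)^(1/3) / 1000
= 0.011 * 1.15 * 200 * (53 * 5621)^(1/3) / 1000
= 0.169 mm

0.169


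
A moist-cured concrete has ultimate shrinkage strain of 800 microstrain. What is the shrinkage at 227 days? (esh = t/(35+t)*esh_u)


esh(227) = 227 / (35 + 227) * 800
= 227 / 262 * 800
= 693.1 microstrain

693.1


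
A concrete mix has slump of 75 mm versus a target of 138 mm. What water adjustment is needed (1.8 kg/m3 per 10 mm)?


Difference = 138 - 75 = 63 mm
Water adjustment = 63 * 1.8 / 10 = 11.3 kg/m3

11.3


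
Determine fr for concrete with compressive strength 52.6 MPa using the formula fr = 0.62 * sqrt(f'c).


fr = 0.62 * sqrt(52.6)
= 4.497 MPa

4.497


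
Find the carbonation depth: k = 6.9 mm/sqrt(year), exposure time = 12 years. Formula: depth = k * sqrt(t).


depth = k * sqrt(t)
= 6.9 * sqrt(12)
= 23.9 mm

23.9


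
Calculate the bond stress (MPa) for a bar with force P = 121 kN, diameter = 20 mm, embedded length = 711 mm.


u = P / (pi * db * ld)
= 121 * 1000 / (pi * 20 * 711)
= 2.709 MPa

2.709


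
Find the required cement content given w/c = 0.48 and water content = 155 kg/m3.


Cement = water / (w/c)
= 155 / 0.48
= 322.9 kg/m3

322.9


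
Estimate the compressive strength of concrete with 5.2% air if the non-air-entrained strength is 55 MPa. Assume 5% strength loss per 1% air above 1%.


Strength loss = (5.2 - 1) * 5 = 21.0%
f'c = 55 * (1 - 21.0/100)
= 43.45 MPa

43.45


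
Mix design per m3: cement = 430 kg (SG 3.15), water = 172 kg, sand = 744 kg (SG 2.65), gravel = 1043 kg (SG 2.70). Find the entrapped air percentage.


Vol cement = 430 / (3.15 * 1000) = 0.136508 m3
Vol water = 172 / 1000 = 0.172 m3
Vol sand = 744 / (2.65 * 1000) = 0.280755 m3
Vol gravel = 1043 / (2.70 * 1000) = 0.386296 m3
Total solid + water volume = 0.975559 m3
Air = (1 - 0.975559) * 100 = 2.44%

2.44


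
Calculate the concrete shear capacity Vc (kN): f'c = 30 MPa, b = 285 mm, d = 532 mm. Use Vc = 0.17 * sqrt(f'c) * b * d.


Vc = 0.17 * sqrt(30) * 285 * 532 / 1000
= 141.18 kN

141.18


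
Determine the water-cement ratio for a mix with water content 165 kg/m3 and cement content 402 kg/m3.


w/c = water / cement
w/c = 165 / 402 = 0.41

0.41


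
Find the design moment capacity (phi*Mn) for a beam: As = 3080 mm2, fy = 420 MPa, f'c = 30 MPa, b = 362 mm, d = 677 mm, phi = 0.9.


a = As * fy / (0.85 * f'c * b)
= 3080 * 420 / (0.85 * 30 * 362)
= 140.1365 mm
Mn = As * fy * (d - a/2) / 10^6
= 785.1269 kN-m
phi*Mn = 0.9 * 785.1269 = 706.61 kN-m

706.61


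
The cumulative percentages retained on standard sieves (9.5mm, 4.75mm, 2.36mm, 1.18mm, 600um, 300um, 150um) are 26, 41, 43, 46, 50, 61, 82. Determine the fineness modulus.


FM = sum(cumulative % retained) / 100
= 349 / 100
= 3.49

3.49


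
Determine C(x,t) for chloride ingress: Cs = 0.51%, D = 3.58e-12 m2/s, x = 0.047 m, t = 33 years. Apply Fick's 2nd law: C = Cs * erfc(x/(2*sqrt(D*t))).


t_seconds = 33 * 365.25 * 24 * 3600 = 1041400800.0 s
arg = 0.047 / (2 * sqrt(3.58e-12 * 1041400800.0))
= 0.3849
erfc(0.3849) = 0.5862
C = 0.51 * 0.5862 = 0.299%

0.299


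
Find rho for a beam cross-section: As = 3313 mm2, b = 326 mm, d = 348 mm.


rho = As / (b * d)
= 3313 / (326 * 348)
= 0.0292

0.0292


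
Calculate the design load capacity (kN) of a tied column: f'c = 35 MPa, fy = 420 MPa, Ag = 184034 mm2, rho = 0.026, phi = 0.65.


Ast = rho * Ag = 0.026 * 184034 = 4784.884 mm2
phi*Pn = 0.65 * 0.80 * (0.85 * 35 * (184034 - 4784.884) + 420 * 4784.884) / 1000
= 3818.0 kN

3818.0


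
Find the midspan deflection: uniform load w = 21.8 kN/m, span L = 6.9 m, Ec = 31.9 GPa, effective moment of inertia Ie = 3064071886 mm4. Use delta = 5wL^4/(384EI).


Convert: L = 6.9 m = 6900 mm, Ec = 31.9 GPa = 31900 MPa
delta = 5 * 21.8 * 6900^4 / (384 * 31900 * 3064071886)
= 6.58 mm

6.58


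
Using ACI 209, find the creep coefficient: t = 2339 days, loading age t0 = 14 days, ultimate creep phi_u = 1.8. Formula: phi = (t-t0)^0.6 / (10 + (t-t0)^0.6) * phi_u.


dt = 2339 - 14 = 2325
phi = 2325^0.6 / (10 + 2325^0.6) * 1.8
= 1.643

1.643


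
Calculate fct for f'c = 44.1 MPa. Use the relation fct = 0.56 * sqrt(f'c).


fct = 0.56 * sqrt(44.1)
= 0.56 * 6.641
= 3.719 MPa

3.719


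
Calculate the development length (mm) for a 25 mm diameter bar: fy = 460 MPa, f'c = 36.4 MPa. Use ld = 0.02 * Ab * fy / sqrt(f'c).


Ab = pi * 25^2 / 4 = 490.874 mm2
ld = 0.02 * 490.874 * 460 / sqrt(36.4)
= 748.5 mm

748.5


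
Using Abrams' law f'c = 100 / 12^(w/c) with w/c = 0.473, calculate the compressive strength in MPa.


f'c = 100 / 12^0.473
= 100 / 3.239
= 30.87 MPa

30.87


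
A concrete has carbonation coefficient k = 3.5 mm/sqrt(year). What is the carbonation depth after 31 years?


depth = k * sqrt(t)
= 3.5 * sqrt(31)
= 19.49 mm

19.49


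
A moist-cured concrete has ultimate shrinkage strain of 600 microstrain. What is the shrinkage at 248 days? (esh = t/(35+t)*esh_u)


esh(248) = 248 / (35 + 248) * 600
= 248 / 283 * 600
= 525.8 microstrain

525.8


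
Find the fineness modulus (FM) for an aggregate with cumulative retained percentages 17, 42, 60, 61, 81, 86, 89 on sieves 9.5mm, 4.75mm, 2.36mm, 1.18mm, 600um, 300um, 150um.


FM = sum(cumulative % retained) / 100
= 436 / 100
= 4.36

4.36


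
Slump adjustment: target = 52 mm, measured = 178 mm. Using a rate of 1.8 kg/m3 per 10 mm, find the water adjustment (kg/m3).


Difference = 52 - 178 = -126 mm
Water adjustment = -126 * 1.8 / 10 = -22.7 kg/m3

-22.7


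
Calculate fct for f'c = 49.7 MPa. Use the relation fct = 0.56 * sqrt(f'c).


fct = 0.56 * sqrt(49.7)
= 0.56 * 7.05
= 3.948 MPa

3.948


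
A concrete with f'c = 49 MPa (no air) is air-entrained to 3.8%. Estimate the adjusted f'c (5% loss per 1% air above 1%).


Strength loss = (3.8 - 1) * 5 = 14.0%
f'c = 49 * (1 - 14.0/100)
= 42.14 MPa

42.14


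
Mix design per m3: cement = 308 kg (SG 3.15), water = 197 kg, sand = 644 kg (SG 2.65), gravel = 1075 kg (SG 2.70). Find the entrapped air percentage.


Vol cement = 308 / (3.15 * 1000) = 0.097778 m3
Vol water = 197 / 1000 = 0.197 m3
Vol sand = 644 / (2.65 * 1000) = 0.243019 m3
Vol gravel = 1075 / (2.70 * 1000) = 0.398148 m3
Total solid + water volume = 0.935945 m3
Air = (1 - 0.935945) * 100 = 6.41%

6.41


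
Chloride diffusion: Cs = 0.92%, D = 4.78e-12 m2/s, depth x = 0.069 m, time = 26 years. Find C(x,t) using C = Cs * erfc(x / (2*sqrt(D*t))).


t_seconds = 26 * 365.25 * 24 * 3600 = 820497600.0 s
arg = 0.069 / (2 * sqrt(4.78e-12 * 820497600.0))
= 0.5509
erfc(0.5509) = 0.4359
C = 0.92 * 0.4359 = 0.4011%

0.4011


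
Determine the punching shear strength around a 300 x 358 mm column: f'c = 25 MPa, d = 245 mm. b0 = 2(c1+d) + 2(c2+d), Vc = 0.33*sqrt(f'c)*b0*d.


b0 = 2*(300 + 245) + 2*(358 + 245) = 2296 mm
Vc = 0.33 * sqrt(25) * 2296 * 245 / 1000
= 928.16 kN

928.16


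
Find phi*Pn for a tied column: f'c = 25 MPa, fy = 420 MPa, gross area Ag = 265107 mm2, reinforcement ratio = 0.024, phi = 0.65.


Ast = rho * Ag = 0.024 * 265107 = 6362.568 mm2
phi*Pn = 0.65 * 0.80 * (0.85 * 25 * (265107 - 6362.568) + 420 * 6362.568) / 1000
= 4248.71 kN

4248.71


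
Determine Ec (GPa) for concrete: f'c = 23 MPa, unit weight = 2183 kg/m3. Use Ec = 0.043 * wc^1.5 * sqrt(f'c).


Ec = 0.043 * 2183^1.5 * sqrt(23) / 1000
= 21.03 GPa

21.03


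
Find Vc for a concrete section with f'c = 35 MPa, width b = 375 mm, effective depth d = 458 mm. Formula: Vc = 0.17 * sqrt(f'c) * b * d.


Vc = 0.17 * sqrt(35) * 375 * 458 / 1000
= 172.73 kN

172.73


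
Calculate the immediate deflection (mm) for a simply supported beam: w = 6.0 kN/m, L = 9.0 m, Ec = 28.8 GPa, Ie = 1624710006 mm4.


Convert: L = 9.0 m = 9000 mm, Ec = 28.8 GPa = 28800 MPa
delta = 5 * 6.0 * 9000^4 / (384 * 28800 * 1624710006)
= 10.95 mm

10.95


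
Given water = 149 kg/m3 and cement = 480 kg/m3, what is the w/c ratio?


w/c = water / cement
w/c = 149 / 480 = 0.31

0.31


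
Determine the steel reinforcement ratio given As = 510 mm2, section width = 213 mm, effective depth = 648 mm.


rho = As / (b * d)
= 510 / (213 * 648)
= 0.0037

0.0037


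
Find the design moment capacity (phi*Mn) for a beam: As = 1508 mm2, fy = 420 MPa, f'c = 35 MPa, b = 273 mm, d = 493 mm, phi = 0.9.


a = As * fy / (0.85 * f'c * b)
= 1508 * 420 / (0.85 * 35 * 273)
= 77.9832 mm
Mn = As * fy * (d - a/2) / 10^6
= 287.5508 kN-m
phi*Mn = 0.9 * 287.5508 = 258.8 kN-m

258.8


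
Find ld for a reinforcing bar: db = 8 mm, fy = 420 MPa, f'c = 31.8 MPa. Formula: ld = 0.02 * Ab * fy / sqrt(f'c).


Ab = pi * 8^2 / 4 = 50.265 mm2
ld = 0.02 * 50.265 * 420 / sqrt(31.8)
= 74.9 mm

74.9


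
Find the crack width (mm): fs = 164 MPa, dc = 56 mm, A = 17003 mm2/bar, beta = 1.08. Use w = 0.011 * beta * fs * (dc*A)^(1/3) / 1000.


w = 0.011 * beta * fs * (dc * A)^(1/3) / 1000
= 0.011 * 1.08 * 164 * (56 * 17003)^(1/3) / 1000
= 0.192 mm

0.192


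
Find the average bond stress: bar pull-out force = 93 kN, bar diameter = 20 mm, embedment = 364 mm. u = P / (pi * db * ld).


u = P / (pi * db * ld)
= 93 * 1000 / (pi * 20 * 364)
= 4.066 MPa

4.066


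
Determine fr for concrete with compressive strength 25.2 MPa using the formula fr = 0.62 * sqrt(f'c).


fr = 0.62 * sqrt(25.2)
= 3.112 MPa

3.112


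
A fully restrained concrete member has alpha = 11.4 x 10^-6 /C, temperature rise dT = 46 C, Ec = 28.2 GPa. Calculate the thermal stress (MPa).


sigma = alpha * dT * Ec
= 11.4e-6 * 46 * 28.2 * 1000
= 14.788 MPa

14.788


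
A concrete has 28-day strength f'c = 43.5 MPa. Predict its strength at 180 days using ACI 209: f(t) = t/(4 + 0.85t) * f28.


f(180) = 180 / (4 + 0.85 * 180) * 43.5
= 180 / 157.0 * 43.5
= 49.87 MPa

49.87


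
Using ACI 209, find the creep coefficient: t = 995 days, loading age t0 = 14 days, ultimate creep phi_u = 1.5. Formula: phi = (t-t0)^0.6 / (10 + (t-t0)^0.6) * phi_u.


dt = 995 - 14 = 981
phi = 981^0.6 / (10 + 981^0.6) * 1.5
= 1.293

1.293


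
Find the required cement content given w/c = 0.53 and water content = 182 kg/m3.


Cement = water / (w/c)
= 182 / 0.53
= 343.4 kg/m3

343.4


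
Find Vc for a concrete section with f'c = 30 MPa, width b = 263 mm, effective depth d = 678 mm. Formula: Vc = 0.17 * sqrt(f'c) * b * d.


Vc = 0.17 * sqrt(30) * 263 * 678 / 1000
= 166.03 kN

166.03


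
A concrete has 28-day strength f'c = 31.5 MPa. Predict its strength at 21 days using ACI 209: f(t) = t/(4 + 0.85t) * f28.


f(21) = 21 / (4 + 0.85 * 21) * 31.5
= 21 / 21.85 * 31.5
= 30.27 MPa

30.27


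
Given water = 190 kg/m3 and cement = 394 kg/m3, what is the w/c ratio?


w/c = water / cement
w/c = 190 / 394 = 0.482

0.482


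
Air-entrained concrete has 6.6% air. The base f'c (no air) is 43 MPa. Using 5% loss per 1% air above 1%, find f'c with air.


Strength loss = (6.6 - 1) * 5 = 28.0%
f'c = 43 * (1 - 28.0/100)
= 30.96 MPa

30.96


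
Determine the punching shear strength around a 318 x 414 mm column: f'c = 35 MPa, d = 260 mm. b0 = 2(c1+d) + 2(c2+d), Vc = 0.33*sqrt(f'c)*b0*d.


b0 = 2*(318 + 260) + 2*(414 + 260) = 2504 mm
Vc = 0.33 * sqrt(35) * 2504 * 260 / 1000
= 1271.03 kN

1271.03


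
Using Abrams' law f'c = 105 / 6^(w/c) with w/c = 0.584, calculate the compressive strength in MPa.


f'c = 105 / 6^0.584
= 105 / 2.847
= 36.88 MPa

36.88


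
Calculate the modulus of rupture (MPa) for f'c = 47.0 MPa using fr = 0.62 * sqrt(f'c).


fr = 0.62 * sqrt(47.0)
= 4.251 MPa

4.251


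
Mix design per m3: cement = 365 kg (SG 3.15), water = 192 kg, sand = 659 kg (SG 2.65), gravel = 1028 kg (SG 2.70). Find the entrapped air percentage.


Vol cement = 365 / (3.15 * 1000) = 0.115873 m3
Vol water = 192 / 1000 = 0.192 m3
Vol sand = 659 / (2.65 * 1000) = 0.248679 m3
Vol gravel = 1028 / (2.70 * 1000) = 0.380741 m3
Total solid + water volume = 0.937293 m3
Air = (1 - 0.937293) * 100 = 6.27%

6.27


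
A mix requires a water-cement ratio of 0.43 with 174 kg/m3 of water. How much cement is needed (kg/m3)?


Cement = water / (w/c)
= 174 / 0.43
= 404.7 kg/m3

404.7


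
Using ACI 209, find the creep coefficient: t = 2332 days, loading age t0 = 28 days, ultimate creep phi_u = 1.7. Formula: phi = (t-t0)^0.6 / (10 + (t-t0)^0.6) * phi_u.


dt = 2332 - 28 = 2304
phi = 2304^0.6 / (10 + 2304^0.6) * 1.7
= 1.551

1.551


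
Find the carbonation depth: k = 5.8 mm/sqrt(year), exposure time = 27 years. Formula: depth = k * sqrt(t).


depth = k * sqrt(t)
= 5.8 * sqrt(27)
= 30.14 mm

30.14


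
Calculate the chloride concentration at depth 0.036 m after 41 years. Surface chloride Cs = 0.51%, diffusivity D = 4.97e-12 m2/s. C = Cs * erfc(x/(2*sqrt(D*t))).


t_seconds = 41 * 365.25 * 24 * 3600 = 1293861600.0 s
arg = 0.036 / (2 * sqrt(4.97e-12 * 1293861600.0))
= 0.2245
erfc(0.2245) = 0.7509
C = 0.51 * 0.7509 = 0.383%

0.383


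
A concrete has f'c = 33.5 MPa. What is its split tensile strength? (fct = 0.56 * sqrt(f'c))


fct = 0.56 * sqrt(33.5)
= 0.56 * 5.788
= 3.241 MPa

3.241


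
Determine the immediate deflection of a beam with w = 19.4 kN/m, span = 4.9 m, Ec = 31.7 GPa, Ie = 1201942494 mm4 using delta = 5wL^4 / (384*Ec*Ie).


Convert: L = 4.9 m = 4900 mm, Ec = 31.7 GPa = 31700 MPa
delta = 5 * 19.4 * 4900^4 / (384 * 31700 * 1201942494)
= 3.82 mm

3.82


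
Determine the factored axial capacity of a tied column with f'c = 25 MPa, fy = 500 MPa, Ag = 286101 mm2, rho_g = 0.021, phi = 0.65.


Ast = rho * Ag = 0.021 * 286101 = 6008.121 mm2
phi*Pn = 0.65 * 0.80 * (0.85 * 25 * (286101 - 6008.121) + 500 * 6008.121) / 1000
= 4657.14 kN

4657.14


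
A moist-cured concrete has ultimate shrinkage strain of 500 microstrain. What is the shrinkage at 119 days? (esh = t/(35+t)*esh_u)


esh(119) = 119 / (35 + 119) * 500
= 119 / 154 * 500
= 386.4 microstrain

386.4


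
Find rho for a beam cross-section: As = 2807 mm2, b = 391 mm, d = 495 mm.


rho = As / (b * d)
= 2807 / (391 * 495)
= 0.0145

0.0145


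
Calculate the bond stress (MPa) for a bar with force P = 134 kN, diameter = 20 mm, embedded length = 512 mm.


u = P / (pi * db * ld)
= 134 * 1000 / (pi * 20 * 512)
= 4.165 MPa

4.165


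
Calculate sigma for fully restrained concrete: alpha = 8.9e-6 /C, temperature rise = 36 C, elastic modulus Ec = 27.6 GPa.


sigma = alpha * dT * Ec
= 8.9e-6 * 36 * 27.6 * 1000
= 8.843 MPa

8.843


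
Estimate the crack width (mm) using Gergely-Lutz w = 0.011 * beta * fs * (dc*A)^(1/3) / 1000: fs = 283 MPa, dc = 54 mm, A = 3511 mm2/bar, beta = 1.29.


w = 0.011 * beta * fs * (dc * A)^(1/3) / 1000
= 0.011 * 1.29 * 283 * (54 * 3511)^(1/3) / 1000
= 0.231 mm

0.231


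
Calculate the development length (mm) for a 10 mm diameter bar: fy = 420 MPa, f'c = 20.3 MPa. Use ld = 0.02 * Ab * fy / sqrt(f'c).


Ab = pi * 10^2 / 4 = 78.54 mm2
ld = 0.02 * 78.54 * 420 / sqrt(20.3)
= 146.4 mm

146.4


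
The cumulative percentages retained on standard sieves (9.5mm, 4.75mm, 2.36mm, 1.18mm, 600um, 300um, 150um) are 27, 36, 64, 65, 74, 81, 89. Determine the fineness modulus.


FM = sum(cumulative % retained) / 100
= 436 / 100
= 4.36

4.36


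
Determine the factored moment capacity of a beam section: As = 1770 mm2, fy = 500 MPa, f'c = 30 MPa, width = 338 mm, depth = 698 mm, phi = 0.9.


a = As * fy / (0.85 * f'c * b)
= 1770 * 500 / (0.85 * 30 * 338)
= 102.6801 mm
Mn = As * fy * (d - a/2) / 10^6
= 572.294 kN-m
phi*Mn = 0.9 * 572.294 = 515.06 kN-m

515.06


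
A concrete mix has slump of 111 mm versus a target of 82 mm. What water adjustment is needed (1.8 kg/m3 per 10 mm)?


Difference = 82 - 111 = -29 mm
Water adjustment = -29 * 1.8 / 10 = -5.2 kg/m3

-5.2


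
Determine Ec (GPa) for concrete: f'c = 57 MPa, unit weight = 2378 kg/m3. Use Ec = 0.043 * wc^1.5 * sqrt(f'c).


Ec = 0.043 * 2378^1.5 * sqrt(57) / 1000
= 37.65 GPa

37.65
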